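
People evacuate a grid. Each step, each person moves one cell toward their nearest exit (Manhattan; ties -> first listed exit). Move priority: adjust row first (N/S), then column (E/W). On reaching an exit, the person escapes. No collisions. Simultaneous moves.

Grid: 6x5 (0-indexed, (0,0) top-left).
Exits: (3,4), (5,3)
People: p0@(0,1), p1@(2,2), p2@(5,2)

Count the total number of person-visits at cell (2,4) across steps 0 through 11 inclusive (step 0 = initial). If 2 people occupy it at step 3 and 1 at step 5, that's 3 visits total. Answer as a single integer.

Step 0: p0@(0,1) p1@(2,2) p2@(5,2) -> at (2,4): 0 [-], cum=0
Step 1: p0@(1,1) p1@(3,2) p2@ESC -> at (2,4): 0 [-], cum=0
Step 2: p0@(2,1) p1@(3,3) p2@ESC -> at (2,4): 0 [-], cum=0
Step 3: p0@(3,1) p1@ESC p2@ESC -> at (2,4): 0 [-], cum=0
Step 4: p0@(3,2) p1@ESC p2@ESC -> at (2,4): 0 [-], cum=0
Step 5: p0@(3,3) p1@ESC p2@ESC -> at (2,4): 0 [-], cum=0
Step 6: p0@ESC p1@ESC p2@ESC -> at (2,4): 0 [-], cum=0
Total visits = 0

Answer: 0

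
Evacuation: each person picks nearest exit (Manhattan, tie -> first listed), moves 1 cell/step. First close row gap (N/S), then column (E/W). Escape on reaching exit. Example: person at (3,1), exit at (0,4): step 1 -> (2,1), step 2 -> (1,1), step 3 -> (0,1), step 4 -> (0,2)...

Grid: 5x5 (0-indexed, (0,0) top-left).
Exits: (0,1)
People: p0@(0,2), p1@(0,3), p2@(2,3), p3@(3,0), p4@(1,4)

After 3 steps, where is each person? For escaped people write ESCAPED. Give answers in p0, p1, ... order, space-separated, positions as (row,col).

Step 1: p0:(0,2)->(0,1)->EXIT | p1:(0,3)->(0,2) | p2:(2,3)->(1,3) | p3:(3,0)->(2,0) | p4:(1,4)->(0,4)
Step 2: p0:escaped | p1:(0,2)->(0,1)->EXIT | p2:(1,3)->(0,3) | p3:(2,0)->(1,0) | p4:(0,4)->(0,3)
Step 3: p0:escaped | p1:escaped | p2:(0,3)->(0,2) | p3:(1,0)->(0,0) | p4:(0,3)->(0,2)

ESCAPED ESCAPED (0,2) (0,0) (0,2)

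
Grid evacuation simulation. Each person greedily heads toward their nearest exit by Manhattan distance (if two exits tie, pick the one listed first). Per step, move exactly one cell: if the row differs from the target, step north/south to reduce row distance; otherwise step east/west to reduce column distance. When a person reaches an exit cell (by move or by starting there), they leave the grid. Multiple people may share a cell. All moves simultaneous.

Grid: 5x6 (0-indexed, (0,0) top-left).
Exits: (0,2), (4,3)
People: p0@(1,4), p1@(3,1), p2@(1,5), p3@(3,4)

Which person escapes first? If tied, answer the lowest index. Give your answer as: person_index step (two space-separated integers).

Answer: 3 2

Derivation:
Step 1: p0:(1,4)->(0,4) | p1:(3,1)->(4,1) | p2:(1,5)->(0,5) | p3:(3,4)->(4,4)
Step 2: p0:(0,4)->(0,3) | p1:(4,1)->(4,2) | p2:(0,5)->(0,4) | p3:(4,4)->(4,3)->EXIT
Step 3: p0:(0,3)->(0,2)->EXIT | p1:(4,2)->(4,3)->EXIT | p2:(0,4)->(0,3) | p3:escaped
Step 4: p0:escaped | p1:escaped | p2:(0,3)->(0,2)->EXIT | p3:escaped
Exit steps: [3, 3, 4, 2]
First to escape: p3 at step 2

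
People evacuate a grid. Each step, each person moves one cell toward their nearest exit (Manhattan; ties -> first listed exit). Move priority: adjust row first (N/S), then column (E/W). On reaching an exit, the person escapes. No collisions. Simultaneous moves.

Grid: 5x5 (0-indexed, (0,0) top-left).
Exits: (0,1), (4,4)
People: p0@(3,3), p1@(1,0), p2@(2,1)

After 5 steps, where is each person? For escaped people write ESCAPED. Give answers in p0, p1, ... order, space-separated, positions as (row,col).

Step 1: p0:(3,3)->(4,3) | p1:(1,0)->(0,0) | p2:(2,1)->(1,1)
Step 2: p0:(4,3)->(4,4)->EXIT | p1:(0,0)->(0,1)->EXIT | p2:(1,1)->(0,1)->EXIT

ESCAPED ESCAPED ESCAPED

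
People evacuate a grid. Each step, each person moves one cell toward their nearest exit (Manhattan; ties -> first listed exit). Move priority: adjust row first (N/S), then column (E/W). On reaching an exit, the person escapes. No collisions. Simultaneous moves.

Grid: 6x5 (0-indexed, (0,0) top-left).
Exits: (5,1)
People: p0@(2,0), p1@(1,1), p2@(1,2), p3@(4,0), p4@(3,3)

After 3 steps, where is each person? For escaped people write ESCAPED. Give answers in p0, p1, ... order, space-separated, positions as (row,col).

Step 1: p0:(2,0)->(3,0) | p1:(1,1)->(2,1) | p2:(1,2)->(2,2) | p3:(4,0)->(5,0) | p4:(3,3)->(4,3)
Step 2: p0:(3,0)->(4,0) | p1:(2,1)->(3,1) | p2:(2,2)->(3,2) | p3:(5,0)->(5,1)->EXIT | p4:(4,3)->(5,3)
Step 3: p0:(4,0)->(5,0) | p1:(3,1)->(4,1) | p2:(3,2)->(4,2) | p3:escaped | p4:(5,3)->(5,2)

(5,0) (4,1) (4,2) ESCAPED (5,2)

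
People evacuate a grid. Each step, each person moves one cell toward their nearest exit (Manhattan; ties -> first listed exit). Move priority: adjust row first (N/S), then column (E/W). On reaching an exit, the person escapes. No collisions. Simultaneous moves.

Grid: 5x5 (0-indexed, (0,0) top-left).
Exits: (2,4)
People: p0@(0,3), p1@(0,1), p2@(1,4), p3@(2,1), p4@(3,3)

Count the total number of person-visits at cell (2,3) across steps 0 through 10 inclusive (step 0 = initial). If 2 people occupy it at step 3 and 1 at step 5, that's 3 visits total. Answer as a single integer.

Step 0: p0@(0,3) p1@(0,1) p2@(1,4) p3@(2,1) p4@(3,3) -> at (2,3): 0 [-], cum=0
Step 1: p0@(1,3) p1@(1,1) p2@ESC p3@(2,2) p4@(2,3) -> at (2,3): 1 [p4], cum=1
Step 2: p0@(2,3) p1@(2,1) p2@ESC p3@(2,3) p4@ESC -> at (2,3): 2 [p0,p3], cum=3
Step 3: p0@ESC p1@(2,2) p2@ESC p3@ESC p4@ESC -> at (2,3): 0 [-], cum=3
Step 4: p0@ESC p1@(2,3) p2@ESC p3@ESC p4@ESC -> at (2,3): 1 [p1], cum=4
Step 5: p0@ESC p1@ESC p2@ESC p3@ESC p4@ESC -> at (2,3): 0 [-], cum=4
Total visits = 4

Answer: 4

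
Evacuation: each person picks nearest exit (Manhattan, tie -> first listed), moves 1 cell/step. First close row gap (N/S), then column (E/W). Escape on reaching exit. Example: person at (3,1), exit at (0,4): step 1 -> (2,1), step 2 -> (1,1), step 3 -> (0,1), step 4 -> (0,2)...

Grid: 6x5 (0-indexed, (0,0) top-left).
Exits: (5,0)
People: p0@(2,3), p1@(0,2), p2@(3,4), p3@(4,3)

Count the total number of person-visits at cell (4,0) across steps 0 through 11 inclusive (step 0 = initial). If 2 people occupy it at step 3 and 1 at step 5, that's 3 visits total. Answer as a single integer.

Answer: 0

Derivation:
Step 0: p0@(2,3) p1@(0,2) p2@(3,4) p3@(4,3) -> at (4,0): 0 [-], cum=0
Step 1: p0@(3,3) p1@(1,2) p2@(4,4) p3@(5,3) -> at (4,0): 0 [-], cum=0
Step 2: p0@(4,3) p1@(2,2) p2@(5,4) p3@(5,2) -> at (4,0): 0 [-], cum=0
Step 3: p0@(5,3) p1@(3,2) p2@(5,3) p3@(5,1) -> at (4,0): 0 [-], cum=0
Step 4: p0@(5,2) p1@(4,2) p2@(5,2) p3@ESC -> at (4,0): 0 [-], cum=0
Step 5: p0@(5,1) p1@(5,2) p2@(5,1) p3@ESC -> at (4,0): 0 [-], cum=0
Step 6: p0@ESC p1@(5,1) p2@ESC p3@ESC -> at (4,0): 0 [-], cum=0
Step 7: p0@ESC p1@ESC p2@ESC p3@ESC -> at (4,0): 0 [-], cum=0
Total visits = 0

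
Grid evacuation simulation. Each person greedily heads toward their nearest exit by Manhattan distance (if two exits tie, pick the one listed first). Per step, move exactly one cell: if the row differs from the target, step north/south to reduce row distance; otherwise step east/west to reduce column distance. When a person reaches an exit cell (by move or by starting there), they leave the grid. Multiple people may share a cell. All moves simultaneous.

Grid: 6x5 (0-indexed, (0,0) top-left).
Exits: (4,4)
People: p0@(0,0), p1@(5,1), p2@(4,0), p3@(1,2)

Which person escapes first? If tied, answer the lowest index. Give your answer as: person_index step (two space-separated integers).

Step 1: p0:(0,0)->(1,0) | p1:(5,1)->(4,1) | p2:(4,0)->(4,1) | p3:(1,2)->(2,2)
Step 2: p0:(1,0)->(2,0) | p1:(4,1)->(4,2) | p2:(4,1)->(4,2) | p3:(2,2)->(3,2)
Step 3: p0:(2,0)->(3,0) | p1:(4,2)->(4,3) | p2:(4,2)->(4,3) | p3:(3,2)->(4,2)
Step 4: p0:(3,0)->(4,0) | p1:(4,3)->(4,4)->EXIT | p2:(4,3)->(4,4)->EXIT | p3:(4,2)->(4,3)
Step 5: p0:(4,0)->(4,1) | p1:escaped | p2:escaped | p3:(4,3)->(4,4)->EXIT
Step 6: p0:(4,1)->(4,2) | p1:escaped | p2:escaped | p3:escaped
Step 7: p0:(4,2)->(4,3) | p1:escaped | p2:escaped | p3:escaped
Step 8: p0:(4,3)->(4,4)->EXIT | p1:escaped | p2:escaped | p3:escaped
Exit steps: [8, 4, 4, 5]
First to escape: p1 at step 4

Answer: 1 4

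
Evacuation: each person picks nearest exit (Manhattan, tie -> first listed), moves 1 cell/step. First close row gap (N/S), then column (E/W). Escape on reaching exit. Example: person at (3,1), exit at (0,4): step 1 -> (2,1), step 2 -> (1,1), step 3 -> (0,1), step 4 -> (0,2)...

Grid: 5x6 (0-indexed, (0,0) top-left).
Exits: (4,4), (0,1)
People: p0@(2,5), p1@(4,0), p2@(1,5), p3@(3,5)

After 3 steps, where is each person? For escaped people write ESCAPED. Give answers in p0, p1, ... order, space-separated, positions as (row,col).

Step 1: p0:(2,5)->(3,5) | p1:(4,0)->(4,1) | p2:(1,5)->(2,5) | p3:(3,5)->(4,5)
Step 2: p0:(3,5)->(4,5) | p1:(4,1)->(4,2) | p2:(2,5)->(3,5) | p3:(4,5)->(4,4)->EXIT
Step 3: p0:(4,5)->(4,4)->EXIT | p1:(4,2)->(4,3) | p2:(3,5)->(4,5) | p3:escaped

ESCAPED (4,3) (4,5) ESCAPED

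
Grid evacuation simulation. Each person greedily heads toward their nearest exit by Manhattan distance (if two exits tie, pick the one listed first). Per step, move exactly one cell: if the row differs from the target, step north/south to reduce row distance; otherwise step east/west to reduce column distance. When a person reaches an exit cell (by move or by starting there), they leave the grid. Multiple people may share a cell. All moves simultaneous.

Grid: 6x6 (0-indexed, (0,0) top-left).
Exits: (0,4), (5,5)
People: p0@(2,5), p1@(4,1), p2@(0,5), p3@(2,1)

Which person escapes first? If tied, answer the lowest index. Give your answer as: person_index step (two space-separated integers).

Step 1: p0:(2,5)->(1,5) | p1:(4,1)->(5,1) | p2:(0,5)->(0,4)->EXIT | p3:(2,1)->(1,1)
Step 2: p0:(1,5)->(0,5) | p1:(5,1)->(5,2) | p2:escaped | p3:(1,1)->(0,1)
Step 3: p0:(0,5)->(0,4)->EXIT | p1:(5,2)->(5,3) | p2:escaped | p3:(0,1)->(0,2)
Step 4: p0:escaped | p1:(5,3)->(5,4) | p2:escaped | p3:(0,2)->(0,3)
Step 5: p0:escaped | p1:(5,4)->(5,5)->EXIT | p2:escaped | p3:(0,3)->(0,4)->EXIT
Exit steps: [3, 5, 1, 5]
First to escape: p2 at step 1

Answer: 2 1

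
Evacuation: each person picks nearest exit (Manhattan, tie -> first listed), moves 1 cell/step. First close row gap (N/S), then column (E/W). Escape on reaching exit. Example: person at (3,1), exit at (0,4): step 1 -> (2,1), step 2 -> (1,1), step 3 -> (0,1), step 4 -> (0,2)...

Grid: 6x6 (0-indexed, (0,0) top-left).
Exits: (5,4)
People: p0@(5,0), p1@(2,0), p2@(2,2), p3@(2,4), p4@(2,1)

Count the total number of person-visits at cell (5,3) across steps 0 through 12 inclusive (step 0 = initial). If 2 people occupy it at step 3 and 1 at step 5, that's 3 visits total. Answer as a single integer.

Step 0: p0@(5,0) p1@(2,0) p2@(2,2) p3@(2,4) p4@(2,1) -> at (5,3): 0 [-], cum=0
Step 1: p0@(5,1) p1@(3,0) p2@(3,2) p3@(3,4) p4@(3,1) -> at (5,3): 0 [-], cum=0
Step 2: p0@(5,2) p1@(4,0) p2@(4,2) p3@(4,4) p4@(4,1) -> at (5,3): 0 [-], cum=0
Step 3: p0@(5,3) p1@(5,0) p2@(5,2) p3@ESC p4@(5,1) -> at (5,3): 1 [p0], cum=1
Step 4: p0@ESC p1@(5,1) p2@(5,3) p3@ESC p4@(5,2) -> at (5,3): 1 [p2], cum=2
Step 5: p0@ESC p1@(5,2) p2@ESC p3@ESC p4@(5,3) -> at (5,3): 1 [p4], cum=3
Step 6: p0@ESC p1@(5,3) p2@ESC p3@ESC p4@ESC -> at (5,3): 1 [p1], cum=4
Step 7: p0@ESC p1@ESC p2@ESC p3@ESC p4@ESC -> at (5,3): 0 [-], cum=4
Total visits = 4

Answer: 4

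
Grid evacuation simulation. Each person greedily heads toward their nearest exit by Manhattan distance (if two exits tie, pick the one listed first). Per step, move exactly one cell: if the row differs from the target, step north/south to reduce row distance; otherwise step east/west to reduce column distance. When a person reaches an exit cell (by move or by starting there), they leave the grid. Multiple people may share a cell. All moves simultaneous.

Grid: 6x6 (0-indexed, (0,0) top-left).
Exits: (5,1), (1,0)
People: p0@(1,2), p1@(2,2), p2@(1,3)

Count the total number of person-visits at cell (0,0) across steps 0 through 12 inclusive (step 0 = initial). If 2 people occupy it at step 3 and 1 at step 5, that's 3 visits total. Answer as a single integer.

Answer: 0

Derivation:
Step 0: p0@(1,2) p1@(2,2) p2@(1,3) -> at (0,0): 0 [-], cum=0
Step 1: p0@(1,1) p1@(1,2) p2@(1,2) -> at (0,0): 0 [-], cum=0
Step 2: p0@ESC p1@(1,1) p2@(1,1) -> at (0,0): 0 [-], cum=0
Step 3: p0@ESC p1@ESC p2@ESC -> at (0,0): 0 [-], cum=0
Total visits = 0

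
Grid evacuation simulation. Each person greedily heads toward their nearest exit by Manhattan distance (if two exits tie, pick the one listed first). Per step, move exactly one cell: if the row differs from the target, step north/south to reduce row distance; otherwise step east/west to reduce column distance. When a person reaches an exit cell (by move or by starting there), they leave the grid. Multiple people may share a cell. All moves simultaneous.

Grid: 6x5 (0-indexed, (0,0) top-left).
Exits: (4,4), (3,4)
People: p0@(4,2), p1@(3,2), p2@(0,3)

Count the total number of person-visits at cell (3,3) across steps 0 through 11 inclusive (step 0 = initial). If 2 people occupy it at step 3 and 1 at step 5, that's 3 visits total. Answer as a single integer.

Step 0: p0@(4,2) p1@(3,2) p2@(0,3) -> at (3,3): 0 [-], cum=0
Step 1: p0@(4,3) p1@(3,3) p2@(1,3) -> at (3,3): 1 [p1], cum=1
Step 2: p0@ESC p1@ESC p2@(2,3) -> at (3,3): 0 [-], cum=1
Step 3: p0@ESC p1@ESC p2@(3,3) -> at (3,3): 1 [p2], cum=2
Step 4: p0@ESC p1@ESC p2@ESC -> at (3,3): 0 [-], cum=2
Total visits = 2

Answer: 2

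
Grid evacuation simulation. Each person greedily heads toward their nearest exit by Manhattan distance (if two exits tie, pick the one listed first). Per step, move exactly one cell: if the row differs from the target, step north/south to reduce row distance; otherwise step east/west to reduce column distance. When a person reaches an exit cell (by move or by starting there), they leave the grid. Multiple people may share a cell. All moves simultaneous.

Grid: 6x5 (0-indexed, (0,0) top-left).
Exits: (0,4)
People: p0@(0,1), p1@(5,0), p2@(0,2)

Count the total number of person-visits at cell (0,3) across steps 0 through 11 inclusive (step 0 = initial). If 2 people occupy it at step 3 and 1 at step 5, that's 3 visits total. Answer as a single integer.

Answer: 3

Derivation:
Step 0: p0@(0,1) p1@(5,0) p2@(0,2) -> at (0,3): 0 [-], cum=0
Step 1: p0@(0,2) p1@(4,0) p2@(0,3) -> at (0,3): 1 [p2], cum=1
Step 2: p0@(0,3) p1@(3,0) p2@ESC -> at (0,3): 1 [p0], cum=2
Step 3: p0@ESC p1@(2,0) p2@ESC -> at (0,3): 0 [-], cum=2
Step 4: p0@ESC p1@(1,0) p2@ESC -> at (0,3): 0 [-], cum=2
Step 5: p0@ESC p1@(0,0) p2@ESC -> at (0,3): 0 [-], cum=2
Step 6: p0@ESC p1@(0,1) p2@ESC -> at (0,3): 0 [-], cum=2
Step 7: p0@ESC p1@(0,2) p2@ESC -> at (0,3): 0 [-], cum=2
Step 8: p0@ESC p1@(0,3) p2@ESC -> at (0,3): 1 [p1], cum=3
Step 9: p0@ESC p1@ESC p2@ESC -> at (0,3): 0 [-], cum=3
Total visits = 3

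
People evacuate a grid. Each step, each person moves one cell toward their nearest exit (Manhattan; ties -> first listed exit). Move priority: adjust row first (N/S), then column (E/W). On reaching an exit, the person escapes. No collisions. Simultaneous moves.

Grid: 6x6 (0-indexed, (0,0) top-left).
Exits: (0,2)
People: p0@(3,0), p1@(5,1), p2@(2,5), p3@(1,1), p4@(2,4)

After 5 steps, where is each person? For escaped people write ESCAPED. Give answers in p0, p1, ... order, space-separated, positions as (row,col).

Step 1: p0:(3,0)->(2,0) | p1:(5,1)->(4,1) | p2:(2,5)->(1,5) | p3:(1,1)->(0,1) | p4:(2,4)->(1,4)
Step 2: p0:(2,0)->(1,0) | p1:(4,1)->(3,1) | p2:(1,5)->(0,5) | p3:(0,1)->(0,2)->EXIT | p4:(1,4)->(0,4)
Step 3: p0:(1,0)->(0,0) | p1:(3,1)->(2,1) | p2:(0,5)->(0,4) | p3:escaped | p4:(0,4)->(0,3)
Step 4: p0:(0,0)->(0,1) | p1:(2,1)->(1,1) | p2:(0,4)->(0,3) | p3:escaped | p4:(0,3)->(0,2)->EXIT
Step 5: p0:(0,1)->(0,2)->EXIT | p1:(1,1)->(0,1) | p2:(0,3)->(0,2)->EXIT | p3:escaped | p4:escaped

ESCAPED (0,1) ESCAPED ESCAPED ESCAPED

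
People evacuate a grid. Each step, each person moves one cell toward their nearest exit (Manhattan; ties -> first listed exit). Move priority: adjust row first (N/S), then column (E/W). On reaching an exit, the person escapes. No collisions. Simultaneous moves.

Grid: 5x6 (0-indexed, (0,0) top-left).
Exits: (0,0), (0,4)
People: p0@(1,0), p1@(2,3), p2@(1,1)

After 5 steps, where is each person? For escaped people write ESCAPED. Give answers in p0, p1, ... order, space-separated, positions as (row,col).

Step 1: p0:(1,0)->(0,0)->EXIT | p1:(2,3)->(1,3) | p2:(1,1)->(0,1)
Step 2: p0:escaped | p1:(1,3)->(0,3) | p2:(0,1)->(0,0)->EXIT
Step 3: p0:escaped | p1:(0,3)->(0,4)->EXIT | p2:escaped

ESCAPED ESCAPED ESCAPED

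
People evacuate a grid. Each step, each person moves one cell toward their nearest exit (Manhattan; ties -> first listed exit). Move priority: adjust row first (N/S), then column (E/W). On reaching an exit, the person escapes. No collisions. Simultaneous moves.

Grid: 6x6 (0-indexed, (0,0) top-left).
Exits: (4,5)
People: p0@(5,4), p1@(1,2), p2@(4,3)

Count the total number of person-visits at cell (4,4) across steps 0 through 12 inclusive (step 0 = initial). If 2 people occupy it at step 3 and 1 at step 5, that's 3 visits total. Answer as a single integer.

Answer: 3

Derivation:
Step 0: p0@(5,4) p1@(1,2) p2@(4,3) -> at (4,4): 0 [-], cum=0
Step 1: p0@(4,4) p1@(2,2) p2@(4,4) -> at (4,4): 2 [p0,p2], cum=2
Step 2: p0@ESC p1@(3,2) p2@ESC -> at (4,4): 0 [-], cum=2
Step 3: p0@ESC p1@(4,2) p2@ESC -> at (4,4): 0 [-], cum=2
Step 4: p0@ESC p1@(4,3) p2@ESC -> at (4,4): 0 [-], cum=2
Step 5: p0@ESC p1@(4,4) p2@ESC -> at (4,4): 1 [p1], cum=3
Step 6: p0@ESC p1@ESC p2@ESC -> at (4,4): 0 [-], cum=3
Total visits = 3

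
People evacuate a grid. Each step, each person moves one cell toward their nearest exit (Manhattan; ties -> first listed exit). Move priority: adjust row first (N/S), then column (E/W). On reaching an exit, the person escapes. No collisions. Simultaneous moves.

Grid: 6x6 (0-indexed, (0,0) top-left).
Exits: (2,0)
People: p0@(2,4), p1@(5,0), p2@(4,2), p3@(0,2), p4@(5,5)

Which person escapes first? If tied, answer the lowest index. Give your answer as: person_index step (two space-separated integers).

Step 1: p0:(2,4)->(2,3) | p1:(5,0)->(4,0) | p2:(4,2)->(3,2) | p3:(0,2)->(1,2) | p4:(5,5)->(4,5)
Step 2: p0:(2,3)->(2,2) | p1:(4,0)->(3,0) | p2:(3,2)->(2,2) | p3:(1,2)->(2,2) | p4:(4,5)->(3,5)
Step 3: p0:(2,2)->(2,1) | p1:(3,0)->(2,0)->EXIT | p2:(2,2)->(2,1) | p3:(2,2)->(2,1) | p4:(3,5)->(2,5)
Step 4: p0:(2,1)->(2,0)->EXIT | p1:escaped | p2:(2,1)->(2,0)->EXIT | p3:(2,1)->(2,0)->EXIT | p4:(2,5)->(2,4)
Step 5: p0:escaped | p1:escaped | p2:escaped | p3:escaped | p4:(2,4)->(2,3)
Step 6: p0:escaped | p1:escaped | p2:escaped | p3:escaped | p4:(2,3)->(2,2)
Step 7: p0:escaped | p1:escaped | p2:escaped | p3:escaped | p4:(2,2)->(2,1)
Step 8: p0:escaped | p1:escaped | p2:escaped | p3:escaped | p4:(2,1)->(2,0)->EXIT
Exit steps: [4, 3, 4, 4, 8]
First to escape: p1 at step 3

Answer: 1 3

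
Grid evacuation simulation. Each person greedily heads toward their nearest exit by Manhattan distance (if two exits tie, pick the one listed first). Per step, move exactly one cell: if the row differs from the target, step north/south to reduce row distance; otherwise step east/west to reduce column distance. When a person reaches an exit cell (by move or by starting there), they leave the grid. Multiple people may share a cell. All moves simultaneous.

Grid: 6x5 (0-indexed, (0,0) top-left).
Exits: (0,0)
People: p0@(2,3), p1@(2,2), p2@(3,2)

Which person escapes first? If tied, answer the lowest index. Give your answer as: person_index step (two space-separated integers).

Answer: 1 4

Derivation:
Step 1: p0:(2,3)->(1,3) | p1:(2,2)->(1,2) | p2:(3,2)->(2,2)
Step 2: p0:(1,3)->(0,3) | p1:(1,2)->(0,2) | p2:(2,2)->(1,2)
Step 3: p0:(0,3)->(0,2) | p1:(0,2)->(0,1) | p2:(1,2)->(0,2)
Step 4: p0:(0,2)->(0,1) | p1:(0,1)->(0,0)->EXIT | p2:(0,2)->(0,1)
Step 5: p0:(0,1)->(0,0)->EXIT | p1:escaped | p2:(0,1)->(0,0)->EXIT
Exit steps: [5, 4, 5]
First to escape: p1 at step 4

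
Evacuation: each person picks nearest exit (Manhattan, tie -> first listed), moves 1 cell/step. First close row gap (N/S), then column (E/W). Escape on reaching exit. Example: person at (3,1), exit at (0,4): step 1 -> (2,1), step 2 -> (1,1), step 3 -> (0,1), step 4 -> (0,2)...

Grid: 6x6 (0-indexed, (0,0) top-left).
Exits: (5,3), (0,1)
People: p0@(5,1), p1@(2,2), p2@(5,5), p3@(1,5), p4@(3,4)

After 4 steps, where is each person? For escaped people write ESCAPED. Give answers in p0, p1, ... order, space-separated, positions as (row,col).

Step 1: p0:(5,1)->(5,2) | p1:(2,2)->(1,2) | p2:(5,5)->(5,4) | p3:(1,5)->(0,5) | p4:(3,4)->(4,4)
Step 2: p0:(5,2)->(5,3)->EXIT | p1:(1,2)->(0,2) | p2:(5,4)->(5,3)->EXIT | p3:(0,5)->(0,4) | p4:(4,4)->(5,4)
Step 3: p0:escaped | p1:(0,2)->(0,1)->EXIT | p2:escaped | p3:(0,4)->(0,3) | p4:(5,4)->(5,3)->EXIT
Step 4: p0:escaped | p1:escaped | p2:escaped | p3:(0,3)->(0,2) | p4:escaped

ESCAPED ESCAPED ESCAPED (0,2) ESCAPED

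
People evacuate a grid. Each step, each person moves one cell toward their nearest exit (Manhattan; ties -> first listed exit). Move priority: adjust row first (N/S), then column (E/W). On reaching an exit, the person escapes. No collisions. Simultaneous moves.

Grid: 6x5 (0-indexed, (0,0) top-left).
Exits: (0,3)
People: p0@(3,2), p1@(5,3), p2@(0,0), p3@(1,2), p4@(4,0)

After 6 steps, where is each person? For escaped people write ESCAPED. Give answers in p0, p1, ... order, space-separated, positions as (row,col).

Step 1: p0:(3,2)->(2,2) | p1:(5,3)->(4,3) | p2:(0,0)->(0,1) | p3:(1,2)->(0,2) | p4:(4,0)->(3,0)
Step 2: p0:(2,2)->(1,2) | p1:(4,3)->(3,3) | p2:(0,1)->(0,2) | p3:(0,2)->(0,3)->EXIT | p4:(3,0)->(2,0)
Step 3: p0:(1,2)->(0,2) | p1:(3,3)->(2,3) | p2:(0,2)->(0,3)->EXIT | p3:escaped | p4:(2,0)->(1,0)
Step 4: p0:(0,2)->(0,3)->EXIT | p1:(2,3)->(1,3) | p2:escaped | p3:escaped | p4:(1,0)->(0,0)
Step 5: p0:escaped | p1:(1,3)->(0,3)->EXIT | p2:escaped | p3:escaped | p4:(0,0)->(0,1)
Step 6: p0:escaped | p1:escaped | p2:escaped | p3:escaped | p4:(0,1)->(0,2)

ESCAPED ESCAPED ESCAPED ESCAPED (0,2)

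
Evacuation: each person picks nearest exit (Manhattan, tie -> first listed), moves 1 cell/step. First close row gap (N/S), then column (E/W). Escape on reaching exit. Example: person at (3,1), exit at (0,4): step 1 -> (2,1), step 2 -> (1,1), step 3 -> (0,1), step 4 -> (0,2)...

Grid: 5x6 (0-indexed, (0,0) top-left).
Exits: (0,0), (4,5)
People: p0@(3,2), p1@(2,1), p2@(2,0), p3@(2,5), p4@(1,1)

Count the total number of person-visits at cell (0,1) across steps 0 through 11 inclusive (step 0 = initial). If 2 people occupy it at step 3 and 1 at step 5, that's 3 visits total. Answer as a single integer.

Step 0: p0@(3,2) p1@(2,1) p2@(2,0) p3@(2,5) p4@(1,1) -> at (0,1): 0 [-], cum=0
Step 1: p0@(4,2) p1@(1,1) p2@(1,0) p3@(3,5) p4@(0,1) -> at (0,1): 1 [p4], cum=1
Step 2: p0@(4,3) p1@(0,1) p2@ESC p3@ESC p4@ESC -> at (0,1): 1 [p1], cum=2
Step 3: p0@(4,4) p1@ESC p2@ESC p3@ESC p4@ESC -> at (0,1): 0 [-], cum=2
Step 4: p0@ESC p1@ESC p2@ESC p3@ESC p4@ESC -> at (0,1): 0 [-], cum=2
Total visits = 2

Answer: 2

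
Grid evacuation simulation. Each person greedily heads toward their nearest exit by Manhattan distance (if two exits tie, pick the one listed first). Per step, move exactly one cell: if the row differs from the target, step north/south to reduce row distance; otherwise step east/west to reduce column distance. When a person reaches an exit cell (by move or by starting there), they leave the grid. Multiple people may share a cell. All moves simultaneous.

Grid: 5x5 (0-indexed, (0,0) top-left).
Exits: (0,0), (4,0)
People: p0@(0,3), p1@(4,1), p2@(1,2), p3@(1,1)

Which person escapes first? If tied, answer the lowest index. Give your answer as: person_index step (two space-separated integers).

Answer: 1 1

Derivation:
Step 1: p0:(0,3)->(0,2) | p1:(4,1)->(4,0)->EXIT | p2:(1,2)->(0,2) | p3:(1,1)->(0,1)
Step 2: p0:(0,2)->(0,1) | p1:escaped | p2:(0,2)->(0,1) | p3:(0,1)->(0,0)->EXIT
Step 3: p0:(0,1)->(0,0)->EXIT | p1:escaped | p2:(0,1)->(0,0)->EXIT | p3:escaped
Exit steps: [3, 1, 3, 2]
First to escape: p1 at step 1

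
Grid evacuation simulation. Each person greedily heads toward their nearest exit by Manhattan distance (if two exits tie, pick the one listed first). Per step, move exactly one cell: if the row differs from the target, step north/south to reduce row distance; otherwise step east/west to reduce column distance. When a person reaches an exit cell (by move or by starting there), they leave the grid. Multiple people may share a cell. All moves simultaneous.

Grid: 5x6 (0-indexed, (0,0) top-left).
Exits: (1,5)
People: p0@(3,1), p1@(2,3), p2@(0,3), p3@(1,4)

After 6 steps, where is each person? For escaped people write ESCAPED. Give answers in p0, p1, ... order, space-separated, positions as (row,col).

Step 1: p0:(3,1)->(2,1) | p1:(2,3)->(1,3) | p2:(0,3)->(1,3) | p3:(1,4)->(1,5)->EXIT
Step 2: p0:(2,1)->(1,1) | p1:(1,3)->(1,4) | p2:(1,3)->(1,4) | p3:escaped
Step 3: p0:(1,1)->(1,2) | p1:(1,4)->(1,5)->EXIT | p2:(1,4)->(1,5)->EXIT | p3:escaped
Step 4: p0:(1,2)->(1,3) | p1:escaped | p2:escaped | p3:escaped
Step 5: p0:(1,3)->(1,4) | p1:escaped | p2:escaped | p3:escaped
Step 6: p0:(1,4)->(1,5)->EXIT | p1:escaped | p2:escaped | p3:escaped

ESCAPED ESCAPED ESCAPED ESCAPED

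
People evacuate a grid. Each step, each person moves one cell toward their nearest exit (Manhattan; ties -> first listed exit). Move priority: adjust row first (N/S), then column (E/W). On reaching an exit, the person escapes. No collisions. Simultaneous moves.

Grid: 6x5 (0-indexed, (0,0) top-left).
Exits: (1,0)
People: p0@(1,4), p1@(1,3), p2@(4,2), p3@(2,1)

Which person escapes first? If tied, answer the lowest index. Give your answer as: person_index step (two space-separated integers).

Step 1: p0:(1,4)->(1,3) | p1:(1,3)->(1,2) | p2:(4,2)->(3,2) | p3:(2,1)->(1,1)
Step 2: p0:(1,3)->(1,2) | p1:(1,2)->(1,1) | p2:(3,2)->(2,2) | p3:(1,1)->(1,0)->EXIT
Step 3: p0:(1,2)->(1,1) | p1:(1,1)->(1,0)->EXIT | p2:(2,2)->(1,2) | p3:escaped
Step 4: p0:(1,1)->(1,0)->EXIT | p1:escaped | p2:(1,2)->(1,1) | p3:escaped
Step 5: p0:escaped | p1:escaped | p2:(1,1)->(1,0)->EXIT | p3:escaped
Exit steps: [4, 3, 5, 2]
First to escape: p3 at step 2

Answer: 3 2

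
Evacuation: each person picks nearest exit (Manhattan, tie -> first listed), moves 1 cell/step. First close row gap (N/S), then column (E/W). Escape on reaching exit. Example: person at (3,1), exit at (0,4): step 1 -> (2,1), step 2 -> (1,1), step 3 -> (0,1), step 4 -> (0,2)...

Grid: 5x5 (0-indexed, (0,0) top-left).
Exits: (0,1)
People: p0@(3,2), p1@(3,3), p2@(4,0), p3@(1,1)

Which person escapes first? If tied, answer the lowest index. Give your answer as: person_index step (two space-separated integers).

Step 1: p0:(3,2)->(2,2) | p1:(3,3)->(2,3) | p2:(4,0)->(3,0) | p3:(1,1)->(0,1)->EXIT
Step 2: p0:(2,2)->(1,2) | p1:(2,3)->(1,3) | p2:(3,0)->(2,0) | p3:escaped
Step 3: p0:(1,2)->(0,2) | p1:(1,3)->(0,3) | p2:(2,0)->(1,0) | p3:escaped
Step 4: p0:(0,2)->(0,1)->EXIT | p1:(0,3)->(0,2) | p2:(1,0)->(0,0) | p3:escaped
Step 5: p0:escaped | p1:(0,2)->(0,1)->EXIT | p2:(0,0)->(0,1)->EXIT | p3:escaped
Exit steps: [4, 5, 5, 1]
First to escape: p3 at step 1

Answer: 3 1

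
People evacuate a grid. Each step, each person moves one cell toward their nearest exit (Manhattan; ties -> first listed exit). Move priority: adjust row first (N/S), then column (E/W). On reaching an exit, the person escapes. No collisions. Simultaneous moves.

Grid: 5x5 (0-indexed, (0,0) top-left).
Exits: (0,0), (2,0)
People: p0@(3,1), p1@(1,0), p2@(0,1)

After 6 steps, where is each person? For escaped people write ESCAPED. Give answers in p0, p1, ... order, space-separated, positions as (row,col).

Step 1: p0:(3,1)->(2,1) | p1:(1,0)->(0,0)->EXIT | p2:(0,1)->(0,0)->EXIT
Step 2: p0:(2,1)->(2,0)->EXIT | p1:escaped | p2:escaped

ESCAPED ESCAPED ESCAPED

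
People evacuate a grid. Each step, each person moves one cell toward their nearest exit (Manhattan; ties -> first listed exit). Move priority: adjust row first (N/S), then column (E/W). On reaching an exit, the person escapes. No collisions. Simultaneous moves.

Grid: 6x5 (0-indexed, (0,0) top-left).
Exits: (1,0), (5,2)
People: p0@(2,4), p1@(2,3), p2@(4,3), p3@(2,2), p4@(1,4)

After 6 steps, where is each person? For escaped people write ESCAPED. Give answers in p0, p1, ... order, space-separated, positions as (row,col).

Step 1: p0:(2,4)->(1,4) | p1:(2,3)->(1,3) | p2:(4,3)->(5,3) | p3:(2,2)->(1,2) | p4:(1,4)->(1,3)
Step 2: p0:(1,4)->(1,3) | p1:(1,3)->(1,2) | p2:(5,3)->(5,2)->EXIT | p3:(1,2)->(1,1) | p4:(1,3)->(1,2)
Step 3: p0:(1,3)->(1,2) | p1:(1,2)->(1,1) | p2:escaped | p3:(1,1)->(1,0)->EXIT | p4:(1,2)->(1,1)
Step 4: p0:(1,2)->(1,1) | p1:(1,1)->(1,0)->EXIT | p2:escaped | p3:escaped | p4:(1,1)->(1,0)->EXIT
Step 5: p0:(1,1)->(1,0)->EXIT | p1:escaped | p2:escaped | p3:escaped | p4:escaped

ESCAPED ESCAPED ESCAPED ESCAPED ESCAPED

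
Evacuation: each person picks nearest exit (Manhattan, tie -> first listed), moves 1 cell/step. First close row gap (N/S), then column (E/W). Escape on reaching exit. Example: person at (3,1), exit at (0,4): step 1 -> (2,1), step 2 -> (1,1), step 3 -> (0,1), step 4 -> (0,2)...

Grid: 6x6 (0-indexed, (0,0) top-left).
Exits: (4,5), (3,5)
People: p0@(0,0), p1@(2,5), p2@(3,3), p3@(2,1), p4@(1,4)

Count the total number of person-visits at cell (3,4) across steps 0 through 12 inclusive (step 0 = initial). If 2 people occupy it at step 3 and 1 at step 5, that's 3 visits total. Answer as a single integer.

Answer: 4

Derivation:
Step 0: p0@(0,0) p1@(2,5) p2@(3,3) p3@(2,1) p4@(1,4) -> at (3,4): 0 [-], cum=0
Step 1: p0@(1,0) p1@ESC p2@(3,4) p3@(3,1) p4@(2,4) -> at (3,4): 1 [p2], cum=1
Step 2: p0@(2,0) p1@ESC p2@ESC p3@(3,2) p4@(3,4) -> at (3,4): 1 [p4], cum=2
Step 3: p0@(3,0) p1@ESC p2@ESC p3@(3,3) p4@ESC -> at (3,4): 0 [-], cum=2
Step 4: p0@(3,1) p1@ESC p2@ESC p3@(3,4) p4@ESC -> at (3,4): 1 [p3], cum=3
Step 5: p0@(3,2) p1@ESC p2@ESC p3@ESC p4@ESC -> at (3,4): 0 [-], cum=3
Step 6: p0@(3,3) p1@ESC p2@ESC p3@ESC p4@ESC -> at (3,4): 0 [-], cum=3
Step 7: p0@(3,4) p1@ESC p2@ESC p3@ESC p4@ESC -> at (3,4): 1 [p0], cum=4
Step 8: p0@ESC p1@ESC p2@ESC p3@ESC p4@ESC -> at (3,4): 0 [-], cum=4
Total visits = 4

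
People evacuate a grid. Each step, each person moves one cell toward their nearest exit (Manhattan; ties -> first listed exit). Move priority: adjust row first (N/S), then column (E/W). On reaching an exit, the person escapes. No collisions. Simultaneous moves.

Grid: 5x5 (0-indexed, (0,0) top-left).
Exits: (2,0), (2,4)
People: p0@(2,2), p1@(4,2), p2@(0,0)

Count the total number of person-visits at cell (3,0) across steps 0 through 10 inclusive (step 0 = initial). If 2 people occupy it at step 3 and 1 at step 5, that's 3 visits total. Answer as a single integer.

Answer: 0

Derivation:
Step 0: p0@(2,2) p1@(4,2) p2@(0,0) -> at (3,0): 0 [-], cum=0
Step 1: p0@(2,1) p1@(3,2) p2@(1,0) -> at (3,0): 0 [-], cum=0
Step 2: p0@ESC p1@(2,2) p2@ESC -> at (3,0): 0 [-], cum=0
Step 3: p0@ESC p1@(2,1) p2@ESC -> at (3,0): 0 [-], cum=0
Step 4: p0@ESC p1@ESC p2@ESC -> at (3,0): 0 [-], cum=0
Total visits = 0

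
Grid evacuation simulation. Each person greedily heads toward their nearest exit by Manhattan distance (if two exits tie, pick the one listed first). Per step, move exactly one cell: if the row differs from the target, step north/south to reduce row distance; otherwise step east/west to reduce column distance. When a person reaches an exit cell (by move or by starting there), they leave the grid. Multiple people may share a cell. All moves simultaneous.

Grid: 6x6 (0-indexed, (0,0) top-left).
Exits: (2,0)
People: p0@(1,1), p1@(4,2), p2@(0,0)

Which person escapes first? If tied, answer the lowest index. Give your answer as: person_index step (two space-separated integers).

Step 1: p0:(1,1)->(2,1) | p1:(4,2)->(3,2) | p2:(0,0)->(1,0)
Step 2: p0:(2,1)->(2,0)->EXIT | p1:(3,2)->(2,2) | p2:(1,0)->(2,0)->EXIT
Step 3: p0:escaped | p1:(2,2)->(2,1) | p2:escaped
Step 4: p0:escaped | p1:(2,1)->(2,0)->EXIT | p2:escaped
Exit steps: [2, 4, 2]
First to escape: p0 at step 2

Answer: 0 2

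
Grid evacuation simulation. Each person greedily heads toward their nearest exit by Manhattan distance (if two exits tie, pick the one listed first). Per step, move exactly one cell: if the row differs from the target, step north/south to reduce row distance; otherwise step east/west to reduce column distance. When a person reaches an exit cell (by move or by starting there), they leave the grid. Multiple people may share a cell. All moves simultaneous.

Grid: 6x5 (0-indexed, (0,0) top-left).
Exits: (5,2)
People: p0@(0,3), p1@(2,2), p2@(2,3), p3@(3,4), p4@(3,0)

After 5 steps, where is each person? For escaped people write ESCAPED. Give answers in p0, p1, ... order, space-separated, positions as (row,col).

Step 1: p0:(0,3)->(1,3) | p1:(2,2)->(3,2) | p2:(2,3)->(3,3) | p3:(3,4)->(4,4) | p4:(3,0)->(4,0)
Step 2: p0:(1,3)->(2,3) | p1:(3,2)->(4,2) | p2:(3,3)->(4,3) | p3:(4,4)->(5,4) | p4:(4,0)->(5,0)
Step 3: p0:(2,3)->(3,3) | p1:(4,2)->(5,2)->EXIT | p2:(4,3)->(5,3) | p3:(5,4)->(5,3) | p4:(5,0)->(5,1)
Step 4: p0:(3,3)->(4,3) | p1:escaped | p2:(5,3)->(5,2)->EXIT | p3:(5,3)->(5,2)->EXIT | p4:(5,1)->(5,2)->EXIT
Step 5: p0:(4,3)->(5,3) | p1:escaped | p2:escaped | p3:escaped | p4:escaped

(5,3) ESCAPED ESCAPED ESCAPED ESCAPED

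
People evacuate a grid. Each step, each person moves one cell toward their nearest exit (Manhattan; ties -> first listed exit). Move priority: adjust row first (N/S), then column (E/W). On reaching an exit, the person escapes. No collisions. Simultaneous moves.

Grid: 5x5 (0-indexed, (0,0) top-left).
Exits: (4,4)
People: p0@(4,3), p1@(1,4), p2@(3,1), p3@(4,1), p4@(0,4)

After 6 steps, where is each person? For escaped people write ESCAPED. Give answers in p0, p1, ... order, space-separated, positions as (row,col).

Step 1: p0:(4,3)->(4,4)->EXIT | p1:(1,4)->(2,4) | p2:(3,1)->(4,1) | p3:(4,1)->(4,2) | p4:(0,4)->(1,4)
Step 2: p0:escaped | p1:(2,4)->(3,4) | p2:(4,1)->(4,2) | p3:(4,2)->(4,3) | p4:(1,4)->(2,4)
Step 3: p0:escaped | p1:(3,4)->(4,4)->EXIT | p2:(4,2)->(4,3) | p3:(4,3)->(4,4)->EXIT | p4:(2,4)->(3,4)
Step 4: p0:escaped | p1:escaped | p2:(4,3)->(4,4)->EXIT | p3:escaped | p4:(3,4)->(4,4)->EXIT

ESCAPED ESCAPED ESCAPED ESCAPED ESCAPED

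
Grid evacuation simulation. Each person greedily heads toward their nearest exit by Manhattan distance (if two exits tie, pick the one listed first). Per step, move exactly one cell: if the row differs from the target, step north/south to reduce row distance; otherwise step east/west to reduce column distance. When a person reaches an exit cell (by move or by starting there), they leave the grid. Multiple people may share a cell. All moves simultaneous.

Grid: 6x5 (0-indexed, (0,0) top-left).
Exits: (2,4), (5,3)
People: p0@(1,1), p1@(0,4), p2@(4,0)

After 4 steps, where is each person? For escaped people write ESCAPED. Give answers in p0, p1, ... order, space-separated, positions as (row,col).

Step 1: p0:(1,1)->(2,1) | p1:(0,4)->(1,4) | p2:(4,0)->(5,0)
Step 2: p0:(2,1)->(2,2) | p1:(1,4)->(2,4)->EXIT | p2:(5,0)->(5,1)
Step 3: p0:(2,2)->(2,3) | p1:escaped | p2:(5,1)->(5,2)
Step 4: p0:(2,3)->(2,4)->EXIT | p1:escaped | p2:(5,2)->(5,3)->EXIT

ESCAPED ESCAPED ESCAPED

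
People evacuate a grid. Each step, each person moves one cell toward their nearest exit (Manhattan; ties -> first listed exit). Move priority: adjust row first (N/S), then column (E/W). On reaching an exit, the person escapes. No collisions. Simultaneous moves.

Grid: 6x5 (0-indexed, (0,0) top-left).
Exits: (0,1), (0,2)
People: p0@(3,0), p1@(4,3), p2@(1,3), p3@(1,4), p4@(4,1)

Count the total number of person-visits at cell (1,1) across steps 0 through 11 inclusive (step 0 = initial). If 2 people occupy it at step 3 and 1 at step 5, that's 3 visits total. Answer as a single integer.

Answer: 1

Derivation:
Step 0: p0@(3,0) p1@(4,3) p2@(1,3) p3@(1,4) p4@(4,1) -> at (1,1): 0 [-], cum=0
Step 1: p0@(2,0) p1@(3,3) p2@(0,3) p3@(0,4) p4@(3,1) -> at (1,1): 0 [-], cum=0
Step 2: p0@(1,0) p1@(2,3) p2@ESC p3@(0,3) p4@(2,1) -> at (1,1): 0 [-], cum=0
Step 3: p0@(0,0) p1@(1,3) p2@ESC p3@ESC p4@(1,1) -> at (1,1): 1 [p4], cum=1
Step 4: p0@ESC p1@(0,3) p2@ESC p3@ESC p4@ESC -> at (1,1): 0 [-], cum=1
Step 5: p0@ESC p1@ESC p2@ESC p3@ESC p4@ESC -> at (1,1): 0 [-], cum=1
Total visits = 1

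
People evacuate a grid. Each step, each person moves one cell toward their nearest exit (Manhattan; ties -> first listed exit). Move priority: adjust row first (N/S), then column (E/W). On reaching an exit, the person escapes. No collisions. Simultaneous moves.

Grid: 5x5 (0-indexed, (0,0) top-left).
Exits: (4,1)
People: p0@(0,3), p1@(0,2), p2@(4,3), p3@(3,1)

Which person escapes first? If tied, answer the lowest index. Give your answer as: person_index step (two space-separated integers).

Step 1: p0:(0,3)->(1,3) | p1:(0,2)->(1,2) | p2:(4,3)->(4,2) | p3:(3,1)->(4,1)->EXIT
Step 2: p0:(1,3)->(2,3) | p1:(1,2)->(2,2) | p2:(4,2)->(4,1)->EXIT | p3:escaped
Step 3: p0:(2,3)->(3,3) | p1:(2,2)->(3,2) | p2:escaped | p3:escaped
Step 4: p0:(3,3)->(4,3) | p1:(3,2)->(4,2) | p2:escaped | p3:escaped
Step 5: p0:(4,3)->(4,2) | p1:(4,2)->(4,1)->EXIT | p2:escaped | p3:escaped
Step 6: p0:(4,2)->(4,1)->EXIT | p1:escaped | p2:escaped | p3:escaped
Exit steps: [6, 5, 2, 1]
First to escape: p3 at step 1

Answer: 3 1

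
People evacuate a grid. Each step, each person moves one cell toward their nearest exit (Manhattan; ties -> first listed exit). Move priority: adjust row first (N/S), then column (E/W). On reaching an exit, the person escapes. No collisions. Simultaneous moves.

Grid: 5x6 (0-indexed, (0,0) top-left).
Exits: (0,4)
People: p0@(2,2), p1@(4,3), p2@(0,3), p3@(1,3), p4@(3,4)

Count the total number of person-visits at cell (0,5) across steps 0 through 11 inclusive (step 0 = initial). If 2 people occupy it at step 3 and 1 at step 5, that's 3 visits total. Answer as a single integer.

Step 0: p0@(2,2) p1@(4,3) p2@(0,3) p3@(1,3) p4@(3,4) -> at (0,5): 0 [-], cum=0
Step 1: p0@(1,2) p1@(3,3) p2@ESC p3@(0,3) p4@(2,4) -> at (0,5): 0 [-], cum=0
Step 2: p0@(0,2) p1@(2,3) p2@ESC p3@ESC p4@(1,4) -> at (0,5): 0 [-], cum=0
Step 3: p0@(0,3) p1@(1,3) p2@ESC p3@ESC p4@ESC -> at (0,5): 0 [-], cum=0
Step 4: p0@ESC p1@(0,3) p2@ESC p3@ESC p4@ESC -> at (0,5): 0 [-], cum=0
Step 5: p0@ESC p1@ESC p2@ESC p3@ESC p4@ESC -> at (0,5): 0 [-], cum=0
Total visits = 0

Answer: 0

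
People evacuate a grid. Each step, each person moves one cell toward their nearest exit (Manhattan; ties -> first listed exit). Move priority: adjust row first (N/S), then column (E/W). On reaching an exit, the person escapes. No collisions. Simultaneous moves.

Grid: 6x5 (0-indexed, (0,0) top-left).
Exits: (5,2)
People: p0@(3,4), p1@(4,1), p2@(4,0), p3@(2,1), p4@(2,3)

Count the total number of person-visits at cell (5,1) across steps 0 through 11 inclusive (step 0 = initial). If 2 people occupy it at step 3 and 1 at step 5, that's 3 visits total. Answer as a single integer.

Answer: 3

Derivation:
Step 0: p0@(3,4) p1@(4,1) p2@(4,0) p3@(2,1) p4@(2,3) -> at (5,1): 0 [-], cum=0
Step 1: p0@(4,4) p1@(5,1) p2@(5,0) p3@(3,1) p4@(3,3) -> at (5,1): 1 [p1], cum=1
Step 2: p0@(5,4) p1@ESC p2@(5,1) p3@(4,1) p4@(4,3) -> at (5,1): 1 [p2], cum=2
Step 3: p0@(5,3) p1@ESC p2@ESC p3@(5,1) p4@(5,3) -> at (5,1): 1 [p3], cum=3
Step 4: p0@ESC p1@ESC p2@ESC p3@ESC p4@ESC -> at (5,1): 0 [-], cum=3
Total visits = 3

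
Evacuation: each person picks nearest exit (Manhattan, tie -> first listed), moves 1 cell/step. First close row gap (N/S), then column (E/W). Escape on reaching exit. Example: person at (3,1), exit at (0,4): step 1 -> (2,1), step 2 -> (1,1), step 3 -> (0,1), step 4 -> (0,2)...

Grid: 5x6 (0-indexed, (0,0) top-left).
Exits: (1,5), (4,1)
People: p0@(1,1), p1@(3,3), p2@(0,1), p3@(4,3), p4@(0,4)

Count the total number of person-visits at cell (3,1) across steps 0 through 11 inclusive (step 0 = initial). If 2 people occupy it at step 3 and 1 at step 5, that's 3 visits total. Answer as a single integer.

Answer: 2

Derivation:
Step 0: p0@(1,1) p1@(3,3) p2@(0,1) p3@(4,3) p4@(0,4) -> at (3,1): 0 [-], cum=0
Step 1: p0@(2,1) p1@(4,3) p2@(1,1) p3@(4,2) p4@(1,4) -> at (3,1): 0 [-], cum=0
Step 2: p0@(3,1) p1@(4,2) p2@(2,1) p3@ESC p4@ESC -> at (3,1): 1 [p0], cum=1
Step 3: p0@ESC p1@ESC p2@(3,1) p3@ESC p4@ESC -> at (3,1): 1 [p2], cum=2
Step 4: p0@ESC p1@ESC p2@ESC p3@ESC p4@ESC -> at (3,1): 0 [-], cum=2
Total visits = 2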